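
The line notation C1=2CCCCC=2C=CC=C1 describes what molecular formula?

Heavy atoms from the SMILES: 10 C.
Implicit hydrogens by atom environment:
  4 × C: 2 H each → 8
  4 × C (aromatic): 1 H each → 4
  2 × C (aromatic): no H
  Total hydrogens = 12.
Molecular formula: C10H12

C10H12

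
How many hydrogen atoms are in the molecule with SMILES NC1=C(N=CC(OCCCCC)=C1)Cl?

15

Hydrogens are implicit in SMILES; fill each atom to its normal valence:
  4 × C: 2 H each → 8
  3 × C (aromatic): no H
  2 × C (aromatic): 1 H each → 2
  1 × C: 3 H
  1 × Cl: no H
  1 × N: 2 H
  1 × N (aromatic): no H
  1 × O: no H
  Total hydrogens = 15.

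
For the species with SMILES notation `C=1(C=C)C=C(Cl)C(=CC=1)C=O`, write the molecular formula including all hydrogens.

Heavy atoms from the SMILES: 9 C, 1 Cl, 1 O.
Implicit hydrogens by atom environment:
  3 × C (aromatic): 1 H each → 3
  3 × C (aromatic): no H
  2 × C: 1 H each → 2
  1 × C: 2 H
  1 × Cl: no H
  1 × O: no H
  Total hydrogens = 7.
Molecular formula: C9H7ClO

C9H7ClO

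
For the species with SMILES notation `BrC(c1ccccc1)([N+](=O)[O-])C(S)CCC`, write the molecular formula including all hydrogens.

C11H14BrNO2S

Heavy atoms from the SMILES: 1 Br, 11 C, 1 N, 2 O, 1 S.
Implicit hydrogens by atom environment:
  5 × C (aromatic): 1 H each → 5
  2 × C: 2 H each → 4
  1 × Br: no H
  1 × C: 3 H
  1 × C: 1 H
  1 × C: no H
  1 × C (aromatic): no H
  1 × N (charge +1): no H
  1 × O: no H
  1 × O (charge -1): no H
  1 × S: 1 H
  Total hydrogens = 14.
Molecular formula: C11H14BrNO2S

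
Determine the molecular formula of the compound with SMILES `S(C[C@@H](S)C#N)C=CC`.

Heavy atoms from the SMILES: 6 C, 1 N, 2 S.
Implicit hydrogens by atom environment:
  3 × C: 1 H each → 3
  1 × C: 3 H
  1 × C: 2 H
  1 × C: no H
  1 × N: no H
  1 × S: 1 H
  1 × S: no H
  Total hydrogens = 9.
Molecular formula: C6H9NS2

C6H9NS2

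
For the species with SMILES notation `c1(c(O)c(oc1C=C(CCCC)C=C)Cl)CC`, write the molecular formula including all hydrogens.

C14H19ClO2

Heavy atoms from the SMILES: 14 C, 1 Cl, 2 O.
Implicit hydrogens by atom environment:
  5 × C: 2 H each → 10
  4 × C (aromatic): no H
  2 × C: 3 H each → 6
  2 × C: 1 H each → 2
  1 × C: no H
  1 × Cl: no H
  1 × O: 1 H
  1 × O (aromatic): no H
  Total hydrogens = 19.
Molecular formula: C14H19ClO2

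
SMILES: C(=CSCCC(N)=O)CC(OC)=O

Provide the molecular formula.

C8H13NO3S

Heavy atoms from the SMILES: 8 C, 1 N, 3 O, 1 S.
Implicit hydrogens by atom environment:
  3 × C: 2 H each → 6
  3 × O: no H
  2 × C: 1 H each → 2
  2 × C: no H
  1 × C: 3 H
  1 × N: 2 H
  1 × S: no H
  Total hydrogens = 13.
Molecular formula: C8H13NO3S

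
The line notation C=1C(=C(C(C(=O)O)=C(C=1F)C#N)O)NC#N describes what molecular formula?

Heavy atoms from the SMILES: 9 C, 1 F, 3 N, 3 O.
Implicit hydrogens by atom environment:
  5 × C (aromatic): no H
  3 × C: no H
  2 × N: no H
  2 × O: 1 H each → 2
  1 × C (aromatic): 1 H
  1 × F: no H
  1 × N: 1 H
  1 × O: no H
  Total hydrogens = 4.
Molecular formula: C9H4FN3O3

C9H4FN3O3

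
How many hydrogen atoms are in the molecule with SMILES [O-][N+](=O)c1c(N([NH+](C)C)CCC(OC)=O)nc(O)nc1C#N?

Hydrogens are implicit in SMILES; fill each atom to its normal valence:
  4 × C (aromatic): no H
  3 × C: 3 H each → 9
  3 × O: no H
  2 × C: 2 H each → 4
  2 × C: no H
  2 × N (aromatic): no H
  2 × N: no H
  1 × N (charge +1): 1 H
  1 × N (charge +1): no H
  1 × O: 1 H
  1 × O (charge -1): no H
  Total hydrogens = 15.

15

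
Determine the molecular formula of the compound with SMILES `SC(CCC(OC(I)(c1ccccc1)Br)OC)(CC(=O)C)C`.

C16H22BrIO3S

Heavy atoms from the SMILES: 1 Br, 16 C, 1 I, 3 O, 1 S.
Implicit hydrogens by atom environment:
  5 × C (aromatic): 1 H each → 5
  3 × C: 3 H each → 9
  3 × C: 2 H each → 6
  3 × C: no H
  3 × O: no H
  1 × Br: no H
  1 × C: 1 H
  1 × C (aromatic): no H
  1 × I: no H
  1 × S: 1 H
  Total hydrogens = 22.
Molecular formula: C16H22BrIO3S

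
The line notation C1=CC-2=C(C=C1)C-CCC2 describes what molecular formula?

Heavy atoms from the SMILES: 10 C.
Implicit hydrogens by atom environment:
  4 × C: 2 H each → 8
  4 × C (aromatic): 1 H each → 4
  2 × C (aromatic): no H
  Total hydrogens = 12.
Molecular formula: C10H12

C10H12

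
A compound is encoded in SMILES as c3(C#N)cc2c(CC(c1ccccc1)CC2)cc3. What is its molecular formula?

Heavy atoms from the SMILES: 17 C, 1 N.
Implicit hydrogens by atom environment:
  8 × C (aromatic): 1 H each → 8
  4 × C (aromatic): no H
  3 × C: 2 H each → 6
  1 × C: 1 H
  1 × C: no H
  1 × N: no H
  Total hydrogens = 15.
Molecular formula: C17H15N

C17H15N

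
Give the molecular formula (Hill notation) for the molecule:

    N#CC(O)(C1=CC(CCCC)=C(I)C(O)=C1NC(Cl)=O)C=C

C15H16ClIN2O3

Heavy atoms from the SMILES: 15 C, 1 Cl, 1 I, 2 N, 3 O.
Implicit hydrogens by atom environment:
  5 × C (aromatic): no H
  4 × C: 2 H each → 8
  3 × C: no H
  2 × O: 1 H each → 2
  1 × C: 3 H
  1 × C (aromatic): 1 H
  1 × C: 1 H
  1 × Cl: no H
  1 × I: no H
  1 × N: 1 H
  1 × N: no H
  1 × O: no H
  Total hydrogens = 16.
Molecular formula: C15H16ClIN2O3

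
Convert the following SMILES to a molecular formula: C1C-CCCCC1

Heavy atoms from the SMILES: 7 C.
Implicit hydrogens by atom environment:
  7 × C: 2 H each → 14
  Total hydrogens = 14.
Molecular formula: C7H14

C7H14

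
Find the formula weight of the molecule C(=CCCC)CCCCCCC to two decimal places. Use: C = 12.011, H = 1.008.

Molecular formula: C12H24.
M = 12×12.011 + 24×1.008 = 168.32 g/mol.

168.32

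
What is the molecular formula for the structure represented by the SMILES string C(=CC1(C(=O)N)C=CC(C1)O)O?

C8H11NO3

Heavy atoms from the SMILES: 8 C, 1 N, 3 O.
Implicit hydrogens by atom environment:
  5 × C: 1 H each → 5
  2 × C: no H
  2 × O: 1 H each → 2
  1 × C: 2 H
  1 × N: 2 H
  1 × O: no H
  Total hydrogens = 11.
Molecular formula: C8H11NO3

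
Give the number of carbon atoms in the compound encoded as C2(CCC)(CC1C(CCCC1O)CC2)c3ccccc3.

The symbol for carbon appears 19 times in the SMILES. Lowercase c denotes aromatic carbon and counts toward C.

19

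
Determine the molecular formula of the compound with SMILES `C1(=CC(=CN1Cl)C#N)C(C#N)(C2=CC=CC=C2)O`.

C13H8ClN3O

Heavy atoms from the SMILES: 13 C, 1 Cl, 3 N, 1 O.
Implicit hydrogens by atom environment:
  7 × C (aromatic): 1 H each → 7
  3 × C (aromatic): no H
  3 × C: no H
  2 × N: no H
  1 × Cl: no H
  1 × N (aromatic): no H
  1 × O: 1 H
  Total hydrogens = 8.
Molecular formula: C13H8ClN3O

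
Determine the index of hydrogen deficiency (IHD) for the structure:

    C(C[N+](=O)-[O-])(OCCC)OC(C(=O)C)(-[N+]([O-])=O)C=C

4

Molecular formula from the SMILES: C10H16N2O7.
DoU = (2C + 2 + N − H − X)/2 = (2·10 + 2 + 2 − 16 − 0)/2 = 8/2 = 4.
(Structurally: 0 ring(s) + 4 π bond(s) = 4.)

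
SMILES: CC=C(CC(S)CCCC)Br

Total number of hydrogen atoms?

17

Hydrogens are implicit in SMILES; fill each atom to its normal valence:
  4 × C: 2 H each → 8
  2 × C: 3 H each → 6
  2 × C: 1 H each → 2
  1 × Br: no H
  1 × C: no H
  1 × S: 1 H
  Total hydrogens = 17.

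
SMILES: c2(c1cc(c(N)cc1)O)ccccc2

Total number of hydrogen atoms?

Hydrogens are implicit in SMILES; fill each atom to its normal valence:
  8 × C (aromatic): 1 H each → 8
  4 × C (aromatic): no H
  1 × N: 2 H
  1 × O: 1 H
  Total hydrogens = 11.

11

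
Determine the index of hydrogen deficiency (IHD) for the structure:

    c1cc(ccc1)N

4

Molecular formula from the SMILES: C6H7N.
DoU = (2C + 2 + N − H − X)/2 = (2·6 + 2 + 1 − 7 − 0)/2 = 8/2 = 4.
(Structurally: 1 ring(s) + 3 π bond(s) = 4.)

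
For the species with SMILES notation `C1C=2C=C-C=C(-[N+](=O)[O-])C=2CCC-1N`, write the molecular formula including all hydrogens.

Heavy atoms from the SMILES: 10 C, 2 N, 2 O.
Implicit hydrogens by atom environment:
  3 × C: 2 H each → 6
  3 × C (aromatic): 1 H each → 3
  3 × C (aromatic): no H
  1 × C: 1 H
  1 × N: 2 H
  1 × N (charge +1): no H
  1 × O: no H
  1 × O (charge -1): no H
  Total hydrogens = 12.
Molecular formula: C10H12N2O2

C10H12N2O2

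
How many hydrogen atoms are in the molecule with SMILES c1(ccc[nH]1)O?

Hydrogens are implicit in SMILES; fill each atom to its normal valence:
  3 × C (aromatic): 1 H each → 3
  1 × C (aromatic): no H
  1 × N (aromatic): 1 H
  1 × O: 1 H
  Total hydrogens = 5.

5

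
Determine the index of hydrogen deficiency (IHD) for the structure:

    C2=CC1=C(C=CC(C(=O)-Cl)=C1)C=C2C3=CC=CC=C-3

Molecular formula from the SMILES: C17H11ClO.
DoU = (2C + 2 + N − H − X)/2 = (2·17 + 2 + 0 − 11 − 1)/2 = 24/2 = 12.
(Structurally: 3 ring(s) + 9 π bond(s) = 12.)

12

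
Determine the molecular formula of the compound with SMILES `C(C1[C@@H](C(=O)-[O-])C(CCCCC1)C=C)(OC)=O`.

C13H19O4-

Heavy atoms from the SMILES: 13 C, 4 O.
Implicit hydrogens by atom environment:
  6 × C: 2 H each → 12
  4 × C: 1 H each → 4
  3 × O: no H
  2 × C: no H
  1 × C: 3 H
  1 × O (charge -1): no H
  Total hydrogens = 19.
Net charge -1.
Molecular formula: C13H19O4-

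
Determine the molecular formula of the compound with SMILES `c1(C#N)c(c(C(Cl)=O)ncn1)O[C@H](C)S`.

C8H6ClN3O2S

Heavy atoms from the SMILES: 8 C, 1 Cl, 3 N, 2 O, 1 S.
Implicit hydrogens by atom environment:
  3 × C (aromatic): no H
  2 × C: no H
  2 × N (aromatic): no H
  2 × O: no H
  1 × C: 3 H
  1 × C (aromatic): 1 H
  1 × C: 1 H
  1 × Cl: no H
  1 × N: no H
  1 × S: 1 H
  Total hydrogens = 6.
Molecular formula: C8H6ClN3O2S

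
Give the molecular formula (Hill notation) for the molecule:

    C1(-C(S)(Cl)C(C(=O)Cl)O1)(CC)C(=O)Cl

C7H7Cl3O3S

Heavy atoms from the SMILES: 7 C, 3 Cl, 3 O, 1 S.
Implicit hydrogens by atom environment:
  4 × C: no H
  3 × Cl: no H
  3 × O: no H
  1 × C: 3 H
  1 × C: 2 H
  1 × C: 1 H
  1 × S: 1 H
  Total hydrogens = 7.
Molecular formula: C7H7Cl3O3S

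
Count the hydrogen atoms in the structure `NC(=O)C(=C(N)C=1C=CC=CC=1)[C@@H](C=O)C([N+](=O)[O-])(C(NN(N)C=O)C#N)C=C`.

Hydrogens are implicit in SMILES; fill each atom to its normal valence:
  5 × C: 1 H each → 5
  5 × C (aromatic): 1 H each → 5
  5 × C: no H
  4 × O: no H
  3 × N: 2 H each → 6
  2 × N: no H
  1 × C: 2 H
  1 × C (aromatic): no H
  1 × N: 1 H
  1 × N (charge +1): no H
  1 × O (charge -1): no H
  Total hydrogens = 19.

19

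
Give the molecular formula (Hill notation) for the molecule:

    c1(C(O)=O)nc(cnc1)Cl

C5H3ClN2O2

Heavy atoms from the SMILES: 5 C, 1 Cl, 2 N, 2 O.
Implicit hydrogens by atom environment:
  2 × C (aromatic): 1 H each → 2
  2 × C (aromatic): no H
  2 × N (aromatic): no H
  1 × C: no H
  1 × Cl: no H
  1 × O: 1 H
  1 × O: no H
  Total hydrogens = 3.
Molecular formula: C5H3ClN2O2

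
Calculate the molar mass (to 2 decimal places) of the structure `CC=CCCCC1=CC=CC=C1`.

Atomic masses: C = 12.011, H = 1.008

Molecular formula: C12H16.
M = 12×12.011 + 16×1.008 = 160.26 g/mol.

160.26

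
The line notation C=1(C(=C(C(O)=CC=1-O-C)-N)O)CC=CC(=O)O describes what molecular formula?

C11H13NO5

Heavy atoms from the SMILES: 11 C, 1 N, 5 O.
Implicit hydrogens by atom environment:
  5 × C (aromatic): no H
  3 × O: 1 H each → 3
  2 × C: 1 H each → 2
  2 × O: no H
  1 × C: 3 H
  1 × C: 2 H
  1 × C (aromatic): 1 H
  1 × C: no H
  1 × N: 2 H
  Total hydrogens = 13.
Molecular formula: C11H13NO5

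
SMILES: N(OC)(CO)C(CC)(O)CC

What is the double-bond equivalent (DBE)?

Molecular formula from the SMILES: C7H17NO3.
DoU = (2C + 2 + N − H − X)/2 = (2·7 + 2 + 1 − 17 − 0)/2 = 0/2 = 0.
(Structurally: 0 ring(s) + 0 π bond(s) = 0.)

0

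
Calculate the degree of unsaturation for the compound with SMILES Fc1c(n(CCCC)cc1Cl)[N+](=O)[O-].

4

Molecular formula from the SMILES: C8H10ClFN2O2.
DoU = (2C + 2 + N − H − X)/2 = (2·8 + 2 + 2 − 10 − 2)/2 = 8/2 = 4.
(Structurally: 1 ring(s) + 3 π bond(s) = 4.)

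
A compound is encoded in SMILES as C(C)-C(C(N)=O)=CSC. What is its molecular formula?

Heavy atoms from the SMILES: 6 C, 1 N, 1 O, 1 S.
Implicit hydrogens by atom environment:
  2 × C: 3 H each → 6
  2 × C: no H
  1 × C: 2 H
  1 × C: 1 H
  1 × N: 2 H
  1 × O: no H
  1 × S: no H
  Total hydrogens = 11.
Molecular formula: C6H11NOS

C6H11NOS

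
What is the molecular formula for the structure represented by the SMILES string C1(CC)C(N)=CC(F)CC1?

Heavy atoms from the SMILES: 8 C, 1 F, 1 N.
Implicit hydrogens by atom environment:
  3 × C: 2 H each → 6
  3 × C: 1 H each → 3
  1 × C: 3 H
  1 × C: no H
  1 × F: no H
  1 × N: 2 H
  Total hydrogens = 14.
Molecular formula: C8H14FN

C8H14FN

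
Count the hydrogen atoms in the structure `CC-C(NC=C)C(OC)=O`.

Hydrogens are implicit in SMILES; fill each atom to its normal valence:
  2 × C: 3 H each → 6
  2 × C: 2 H each → 4
  2 × C: 1 H each → 2
  2 × O: no H
  1 × C: no H
  1 × N: 1 H
  Total hydrogens = 13.

13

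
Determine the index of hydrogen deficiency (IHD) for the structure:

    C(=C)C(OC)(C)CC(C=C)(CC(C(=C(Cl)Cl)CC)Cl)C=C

4

Molecular formula from the SMILES: C17H25Cl3O.
DoU = (2C + 2 + N − H − X)/2 = (2·17 + 2 + 0 − 25 − 3)/2 = 8/2 = 4.
(Structurally: 0 ring(s) + 4 π bond(s) = 4.)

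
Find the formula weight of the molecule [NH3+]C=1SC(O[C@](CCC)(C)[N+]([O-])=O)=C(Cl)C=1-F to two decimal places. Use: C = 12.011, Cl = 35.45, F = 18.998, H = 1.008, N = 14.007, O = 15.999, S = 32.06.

Molecular formula: C9H13ClFN2O3S+.
M = 9×12.011 + 1×35.45 + 1×18.998 + 13×1.008 + 2×14.007 + 3×15.999 + 1×32.06 = 283.72 g/mol.

283.72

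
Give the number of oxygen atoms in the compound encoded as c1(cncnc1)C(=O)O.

2

The symbol for oxygen appears 2 times in the SMILES.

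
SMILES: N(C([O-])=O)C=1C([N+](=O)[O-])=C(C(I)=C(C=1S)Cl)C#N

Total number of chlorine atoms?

1

The symbol for chlorine appears 1 time in the SMILES.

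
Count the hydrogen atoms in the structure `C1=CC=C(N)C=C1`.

Hydrogens are implicit in SMILES; fill each atom to its normal valence:
  5 × C (aromatic): 1 H each → 5
  1 × C (aromatic): no H
  1 × N: 2 H
  Total hydrogens = 7.

7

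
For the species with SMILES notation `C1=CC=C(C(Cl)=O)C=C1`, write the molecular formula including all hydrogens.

Heavy atoms from the SMILES: 7 C, 1 Cl, 1 O.
Implicit hydrogens by atom environment:
  5 × C (aromatic): 1 H each → 5
  1 × C (aromatic): no H
  1 × C: no H
  1 × Cl: no H
  1 × O: no H
  Total hydrogens = 5.
Molecular formula: C7H5ClO

C7H5ClO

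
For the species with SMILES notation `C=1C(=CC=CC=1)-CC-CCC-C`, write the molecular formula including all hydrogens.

Heavy atoms from the SMILES: 12 C.
Implicit hydrogens by atom environment:
  5 × C: 2 H each → 10
  5 × C (aromatic): 1 H each → 5
  1 × C: 3 H
  1 × C (aromatic): no H
  Total hydrogens = 18.
Molecular formula: C12H18

C12H18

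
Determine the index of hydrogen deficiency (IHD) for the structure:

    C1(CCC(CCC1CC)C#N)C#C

Molecular formula from the SMILES: C12H17N.
DoU = (2C + 2 + N − H − X)/2 = (2·12 + 2 + 1 − 17 − 0)/2 = 10/2 = 5.
(Structurally: 1 ring(s) + 4 π bond(s) = 5.)

5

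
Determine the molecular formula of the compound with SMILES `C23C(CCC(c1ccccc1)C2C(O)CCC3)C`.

Heavy atoms from the SMILES: 17 C, 1 O.
Implicit hydrogens by atom environment:
  5 × C: 2 H each → 10
  5 × C: 1 H each → 5
  5 × C (aromatic): 1 H each → 5
  1 × C: 3 H
  1 × C (aromatic): no H
  1 × O: 1 H
  Total hydrogens = 24.
Molecular formula: C17H24O

C17H24O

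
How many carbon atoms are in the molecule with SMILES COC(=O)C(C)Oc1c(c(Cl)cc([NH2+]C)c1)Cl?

The symbol for carbon appears 11 times in the SMILES. Lowercase c denotes aromatic carbon and counts toward C.

11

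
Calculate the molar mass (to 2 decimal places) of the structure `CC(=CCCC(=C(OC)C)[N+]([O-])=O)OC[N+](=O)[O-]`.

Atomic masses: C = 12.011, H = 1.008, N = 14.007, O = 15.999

260.25

Molecular formula: C10H16N2O6.
M = 10×12.011 + 16×1.008 + 2×14.007 + 6×15.999 = 260.25 g/mol.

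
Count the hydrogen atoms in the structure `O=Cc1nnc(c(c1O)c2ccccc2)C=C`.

10

Hydrogens are implicit in SMILES; fill each atom to its normal valence:
  5 × C (aromatic): 1 H each → 5
  5 × C (aromatic): no H
  2 × C: 1 H each → 2
  2 × N (aromatic): no H
  1 × C: 2 H
  1 × O: 1 H
  1 × O: no H
  Total hydrogens = 10.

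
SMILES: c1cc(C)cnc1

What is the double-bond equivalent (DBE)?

Molecular formula from the SMILES: C6H7N.
DoU = (2C + 2 + N − H − X)/2 = (2·6 + 2 + 1 − 7 − 0)/2 = 8/2 = 4.
(Structurally: 1 ring(s) + 3 π bond(s) = 4.)

4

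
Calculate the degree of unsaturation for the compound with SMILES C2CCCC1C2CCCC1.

Molecular formula from the SMILES: C10H18.
DoU = (2C + 2 + N − H − X)/2 = (2·10 + 2 + 0 − 18 − 0)/2 = 4/2 = 2.
(Structurally: 2 ring(s) + 0 π bond(s) = 2.)

2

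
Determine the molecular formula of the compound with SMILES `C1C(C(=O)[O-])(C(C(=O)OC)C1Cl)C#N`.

C8H7ClNO4-

Heavy atoms from the SMILES: 8 C, 1 Cl, 1 N, 4 O.
Implicit hydrogens by atom environment:
  4 × C: no H
  3 × O: no H
  2 × C: 1 H each → 2
  1 × C: 3 H
  1 × C: 2 H
  1 × Cl: no H
  1 × N: no H
  1 × O (charge -1): no H
  Total hydrogens = 7.
Net charge -1.
Molecular formula: C8H7ClNO4-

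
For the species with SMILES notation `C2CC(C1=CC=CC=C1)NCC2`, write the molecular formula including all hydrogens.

C11H15N

Heavy atoms from the SMILES: 11 C, 1 N.
Implicit hydrogens by atom environment:
  5 × C (aromatic): 1 H each → 5
  4 × C: 2 H each → 8
  1 × C: 1 H
  1 × C (aromatic): no H
  1 × N: 1 H
  Total hydrogens = 15.
Molecular formula: C11H15N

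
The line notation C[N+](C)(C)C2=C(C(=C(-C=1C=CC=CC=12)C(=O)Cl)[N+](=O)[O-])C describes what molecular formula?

C15H16ClN2O3+

Heavy atoms from the SMILES: 15 C, 1 Cl, 2 N, 3 O.
Implicit hydrogens by atom environment:
  6 × C (aromatic): no H
  4 × C: 3 H each → 12
  4 × C (aromatic): 1 H each → 4
  2 × N (charge +1): no H
  2 × O: no H
  1 × C: no H
  1 × Cl: no H
  1 × O (charge -1): no H
  Total hydrogens = 16.
Net charge +1.
Molecular formula: C15H16ClN2O3+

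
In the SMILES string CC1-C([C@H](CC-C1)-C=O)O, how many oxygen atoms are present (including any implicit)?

2

The symbol for oxygen appears 2 times in the SMILES.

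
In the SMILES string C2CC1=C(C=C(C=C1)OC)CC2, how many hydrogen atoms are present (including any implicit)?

14

Hydrogens are implicit in SMILES; fill each atom to its normal valence:
  4 × C: 2 H each → 8
  3 × C (aromatic): 1 H each → 3
  3 × C (aromatic): no H
  1 × C: 3 H
  1 × O: no H
  Total hydrogens = 14.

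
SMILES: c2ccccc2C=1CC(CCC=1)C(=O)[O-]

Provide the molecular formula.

Heavy atoms from the SMILES: 13 C, 2 O.
Implicit hydrogens by atom environment:
  5 × C (aromatic): 1 H each → 5
  3 × C: 2 H each → 6
  2 × C: 1 H each → 2
  2 × C: no H
  1 × C (aromatic): no H
  1 × O: no H
  1 × O (charge -1): no H
  Total hydrogens = 13.
Net charge -1.
Molecular formula: C13H13O2-

C13H13O2-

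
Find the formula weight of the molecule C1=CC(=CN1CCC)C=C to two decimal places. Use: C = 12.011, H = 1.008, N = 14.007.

135.21

Molecular formula: C9H13N.
M = 9×12.011 + 13×1.008 + 1×14.007 = 135.21 g/mol.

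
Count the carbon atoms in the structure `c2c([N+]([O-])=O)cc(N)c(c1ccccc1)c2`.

The symbol for carbon appears 12 times in the SMILES. Lowercase c denotes aromatic carbon and counts toward C.

12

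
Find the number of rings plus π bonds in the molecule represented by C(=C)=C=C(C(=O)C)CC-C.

4

Molecular formula from the SMILES: C9H12O.
DoU = (2C + 2 + N − H − X)/2 = (2·9 + 2 + 0 − 12 − 0)/2 = 8/2 = 4.
(Structurally: 0 ring(s) + 4 π bond(s) = 4.)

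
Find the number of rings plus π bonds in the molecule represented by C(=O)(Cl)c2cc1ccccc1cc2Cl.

Molecular formula from the SMILES: C11H6Cl2O.
DoU = (2C + 2 + N − H − X)/2 = (2·11 + 2 + 0 − 6 − 2)/2 = 16/2 = 8.
(Structurally: 2 ring(s) + 6 π bond(s) = 8.)

8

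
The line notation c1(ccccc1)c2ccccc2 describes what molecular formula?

Heavy atoms from the SMILES: 12 C.
Implicit hydrogens by atom environment:
  10 × C (aromatic): 1 H each → 10
  2 × C (aromatic): no H
  Total hydrogens = 10.
Molecular formula: C12H10

C12H10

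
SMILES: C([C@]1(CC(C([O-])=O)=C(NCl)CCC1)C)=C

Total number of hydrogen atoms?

Hydrogens are implicit in SMILES; fill each atom to its normal valence:
  5 × C: 2 H each → 10
  4 × C: no H
  1 × C: 3 H
  1 × C: 1 H
  1 × Cl: no H
  1 × N: 1 H
  1 × O: no H
  1 × O (charge -1): no H
  Total hydrogens = 15.

15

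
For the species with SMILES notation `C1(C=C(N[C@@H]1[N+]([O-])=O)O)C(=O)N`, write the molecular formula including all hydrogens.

Heavy atoms from the SMILES: 5 C, 3 N, 4 O.
Implicit hydrogens by atom environment:
  3 × C: 1 H each → 3
  2 × C: no H
  2 × O: no H
  1 × N: 2 H
  1 × N: 1 H
  1 × N (charge +1): no H
  1 × O: 1 H
  1 × O (charge -1): no H
  Total hydrogens = 7.
Molecular formula: C5H7N3O4

C5H7N3O4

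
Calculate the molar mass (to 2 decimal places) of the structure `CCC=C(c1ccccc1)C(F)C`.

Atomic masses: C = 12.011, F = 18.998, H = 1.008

178.25

Molecular formula: C12H15F.
M = 12×12.011 + 1×18.998 + 15×1.008 = 178.25 g/mol.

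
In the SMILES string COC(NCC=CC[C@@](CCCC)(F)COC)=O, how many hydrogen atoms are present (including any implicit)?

24

Hydrogens are implicit in SMILES; fill each atom to its normal valence:
  6 × C: 2 H each → 12
  3 × C: 3 H each → 9
  3 × O: no H
  2 × C: 1 H each → 2
  2 × C: no H
  1 × F: no H
  1 × N: 1 H
  Total hydrogens = 24.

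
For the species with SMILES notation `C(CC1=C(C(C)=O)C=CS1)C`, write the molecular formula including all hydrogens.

C9H12OS

Heavy atoms from the SMILES: 9 C, 1 O, 1 S.
Implicit hydrogens by atom environment:
  2 × C: 3 H each → 6
  2 × C: 2 H each → 4
  2 × C (aromatic): 1 H each → 2
  2 × C (aromatic): no H
  1 × C: no H
  1 × O: no H
  1 × S (aromatic): no H
  Total hydrogens = 12.
Molecular formula: C9H12OS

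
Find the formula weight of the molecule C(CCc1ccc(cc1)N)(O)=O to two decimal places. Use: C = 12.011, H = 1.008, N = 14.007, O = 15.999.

165.19

Molecular formula: C9H11NO2.
M = 9×12.011 + 11×1.008 + 1×14.007 + 2×15.999 = 165.19 g/mol.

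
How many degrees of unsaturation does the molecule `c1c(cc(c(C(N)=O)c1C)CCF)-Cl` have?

Molecular formula from the SMILES: C10H11ClFNO.
DoU = (2C + 2 + N − H − X)/2 = (2·10 + 2 + 1 − 11 − 2)/2 = 10/2 = 5.
(Structurally: 1 ring(s) + 4 π bond(s) = 5.)

5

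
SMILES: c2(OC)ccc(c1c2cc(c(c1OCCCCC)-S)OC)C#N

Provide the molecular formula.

Heavy atoms from the SMILES: 18 C, 1 N, 3 O, 1 S.
Implicit hydrogens by atom environment:
  7 × C (aromatic): no H
  4 × C: 2 H each → 8
  3 × C: 3 H each → 9
  3 × C (aromatic): 1 H each → 3
  3 × O: no H
  1 × C: no H
  1 × N: no H
  1 × S: 1 H
  Total hydrogens = 21.
Molecular formula: C18H21NO3S

C18H21NO3S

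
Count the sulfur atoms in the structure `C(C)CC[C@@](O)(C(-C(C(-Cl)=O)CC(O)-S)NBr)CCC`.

1

The symbol for sulfur appears 1 time in the SMILES.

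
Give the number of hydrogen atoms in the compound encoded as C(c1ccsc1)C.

Hydrogens are implicit in SMILES; fill each atom to its normal valence:
  3 × C (aromatic): 1 H each → 3
  1 × C: 3 H
  1 × C: 2 H
  1 × C (aromatic): no H
  1 × S (aromatic): no H
  Total hydrogens = 8.

8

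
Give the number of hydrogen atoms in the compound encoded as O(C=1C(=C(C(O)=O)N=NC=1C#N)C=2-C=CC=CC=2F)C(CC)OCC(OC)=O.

Hydrogens are implicit in SMILES; fill each atom to its normal valence:
  6 × C (aromatic): no H
  5 × O: no H
  4 × C (aromatic): 1 H each → 4
  3 × C: no H
  2 × C: 3 H each → 6
  2 × C: 2 H each → 4
  2 × N (aromatic): no H
  1 × C: 1 H
  1 × F: no H
  1 × N: no H
  1 × O: 1 H
  Total hydrogens = 16.

16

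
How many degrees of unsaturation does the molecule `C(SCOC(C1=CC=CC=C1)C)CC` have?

Molecular formula from the SMILES: C12H18OS.
DoU = (2C + 2 + N − H − X)/2 = (2·12 + 2 + 0 − 18 − 0)/2 = 8/2 = 4.
(Structurally: 1 ring(s) + 3 π bond(s) = 4.)

4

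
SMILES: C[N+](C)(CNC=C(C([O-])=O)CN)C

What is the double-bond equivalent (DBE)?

Molecular formula from the SMILES: C8H17N3O2.
DoU = (2C + 2 + N − H − X)/2 = (2·8 + 2 + 3 − 17 − 0)/2 = 4/2 = 2.
(Structurally: 0 ring(s) + 2 π bond(s) = 2.)

2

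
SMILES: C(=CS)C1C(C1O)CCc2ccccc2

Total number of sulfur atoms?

The symbol for sulfur appears 1 time in the SMILES.

1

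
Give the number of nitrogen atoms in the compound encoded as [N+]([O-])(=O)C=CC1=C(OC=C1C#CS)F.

The symbol for nitrogen appears 1 time in the SMILES.

1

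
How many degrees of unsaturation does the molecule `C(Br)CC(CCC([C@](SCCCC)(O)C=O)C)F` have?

Molecular formula from the SMILES: C13H24BrFO2S.
DoU = (2C + 2 + N − H − X)/2 = (2·13 + 2 + 0 − 24 − 2)/2 = 2/2 = 1.
(Structurally: 0 ring(s) + 1 π bond(s) = 1.)

1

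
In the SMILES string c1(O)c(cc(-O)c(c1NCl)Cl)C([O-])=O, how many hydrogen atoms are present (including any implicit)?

4

Hydrogens are implicit in SMILES; fill each atom to its normal valence:
  5 × C (aromatic): no H
  2 × Cl: no H
  2 × O: 1 H each → 2
  1 × C (aromatic): 1 H
  1 × C: no H
  1 × N: 1 H
  1 × O: no H
  1 × O (charge -1): no H
  Total hydrogens = 4.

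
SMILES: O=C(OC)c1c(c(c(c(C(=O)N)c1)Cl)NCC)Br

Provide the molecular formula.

C11H12BrClN2O3

Heavy atoms from the SMILES: 1 Br, 11 C, 1 Cl, 2 N, 3 O.
Implicit hydrogens by atom environment:
  5 × C (aromatic): no H
  3 × O: no H
  2 × C: 3 H each → 6
  2 × C: no H
  1 × Br: no H
  1 × C: 2 H
  1 × C (aromatic): 1 H
  1 × Cl: no H
  1 × N: 2 H
  1 × N: 1 H
  Total hydrogens = 12.
Molecular formula: C11H12BrClN2O3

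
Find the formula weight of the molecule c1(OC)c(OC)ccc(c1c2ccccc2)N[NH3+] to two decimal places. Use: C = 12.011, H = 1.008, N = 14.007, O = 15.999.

245.30

Molecular formula: C14H17N2O2+.
M = 14×12.011 + 17×1.008 + 2×14.007 + 2×15.999 = 245.30 g/mol.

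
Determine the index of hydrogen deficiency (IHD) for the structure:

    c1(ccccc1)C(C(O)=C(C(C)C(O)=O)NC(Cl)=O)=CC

Molecular formula from the SMILES: C15H16ClNO4.
DoU = (2C + 2 + N − H − X)/2 = (2·15 + 2 + 1 − 16 − 1)/2 = 16/2 = 8.
(Structurally: 1 ring(s) + 7 π bond(s) = 8.)

8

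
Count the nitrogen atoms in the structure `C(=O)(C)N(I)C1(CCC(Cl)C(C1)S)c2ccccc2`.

The symbol for nitrogen appears 1 time in the SMILES.

1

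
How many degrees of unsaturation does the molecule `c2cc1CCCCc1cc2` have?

5

Molecular formula from the SMILES: C10H12.
DoU = (2C + 2 + N − H − X)/2 = (2·10 + 2 + 0 − 12 − 0)/2 = 10/2 = 5.
(Structurally: 2 ring(s) + 3 π bond(s) = 5.)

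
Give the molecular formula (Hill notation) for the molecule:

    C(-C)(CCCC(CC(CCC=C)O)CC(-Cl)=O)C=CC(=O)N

Heavy atoms from the SMILES: 17 C, 1 Cl, 1 N, 3 O.
Implicit hydrogens by atom environment:
  8 × C: 2 H each → 16
  6 × C: 1 H each → 6
  2 × C: no H
  2 × O: no H
  1 × C: 3 H
  1 × Cl: no H
  1 × N: 2 H
  1 × O: 1 H
  Total hydrogens = 28.
Molecular formula: C17H28ClNO3

C17H28ClNO3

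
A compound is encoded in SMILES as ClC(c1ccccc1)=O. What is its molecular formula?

C7H5ClO

Heavy atoms from the SMILES: 7 C, 1 Cl, 1 O.
Implicit hydrogens by atom environment:
  5 × C (aromatic): 1 H each → 5
  1 × C (aromatic): no H
  1 × C: no H
  1 × Cl: no H
  1 × O: no H
  Total hydrogens = 5.
Molecular formula: C7H5ClO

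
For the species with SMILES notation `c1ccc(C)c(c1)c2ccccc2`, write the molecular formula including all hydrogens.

Heavy atoms from the SMILES: 13 C.
Implicit hydrogens by atom environment:
  9 × C (aromatic): 1 H each → 9
  3 × C (aromatic): no H
  1 × C: 3 H
  Total hydrogens = 12.
Molecular formula: C13H12

C13H12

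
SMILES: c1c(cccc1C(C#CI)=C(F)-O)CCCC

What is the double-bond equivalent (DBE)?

Molecular formula from the SMILES: C14H14FIO.
DoU = (2C + 2 + N − H − X)/2 = (2·14 + 2 + 0 − 14 − 2)/2 = 14/2 = 7.
(Structurally: 1 ring(s) + 6 π bond(s) = 7.)

7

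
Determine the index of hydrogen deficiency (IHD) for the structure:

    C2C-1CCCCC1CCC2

2

Molecular formula from the SMILES: C10H18.
DoU = (2C + 2 + N − H − X)/2 = (2·10 + 2 + 0 − 18 − 0)/2 = 4/2 = 2.
(Structurally: 2 ring(s) + 0 π bond(s) = 2.)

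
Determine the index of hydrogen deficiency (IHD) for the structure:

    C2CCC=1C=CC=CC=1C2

5

Molecular formula from the SMILES: C10H12.
DoU = (2C + 2 + N − H − X)/2 = (2·10 + 2 + 0 − 12 − 0)/2 = 10/2 = 5.
(Structurally: 2 ring(s) + 3 π bond(s) = 5.)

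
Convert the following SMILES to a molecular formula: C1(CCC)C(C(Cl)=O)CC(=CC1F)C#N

C11H13ClFNO

Heavy atoms from the SMILES: 11 C, 1 Cl, 1 F, 1 N, 1 O.
Implicit hydrogens by atom environment:
  4 × C: 1 H each → 4
  3 × C: 2 H each → 6
  3 × C: no H
  1 × C: 3 H
  1 × Cl: no H
  1 × F: no H
  1 × N: no H
  1 × O: no H
  Total hydrogens = 13.
Molecular formula: C11H13ClFNO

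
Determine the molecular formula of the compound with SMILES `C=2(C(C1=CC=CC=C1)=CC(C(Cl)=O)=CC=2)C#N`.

Heavy atoms from the SMILES: 14 C, 1 Cl, 1 N, 1 O.
Implicit hydrogens by atom environment:
  8 × C (aromatic): 1 H each → 8
  4 × C (aromatic): no H
  2 × C: no H
  1 × Cl: no H
  1 × N: no H
  1 × O: no H
  Total hydrogens = 8.
Molecular formula: C14H8ClNO

C14H8ClNO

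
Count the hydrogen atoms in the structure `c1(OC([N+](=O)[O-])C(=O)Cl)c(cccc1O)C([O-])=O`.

Hydrogens are implicit in SMILES; fill each atom to its normal valence:
  4 × O: no H
  3 × C (aromatic): 1 H each → 3
  3 × C (aromatic): no H
  2 × C: no H
  2 × O (charge -1): no H
  1 × C: 1 H
  1 × Cl: no H
  1 × N (charge +1): no H
  1 × O: 1 H
  Total hydrogens = 5.

5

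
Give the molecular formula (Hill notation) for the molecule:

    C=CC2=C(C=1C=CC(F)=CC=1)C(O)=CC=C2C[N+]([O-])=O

C15H12FNO3

Heavy atoms from the SMILES: 15 C, 1 F, 1 N, 3 O.
Implicit hydrogens by atom environment:
  6 × C (aromatic): 1 H each → 6
  6 × C (aromatic): no H
  2 × C: 2 H each → 4
  1 × C: 1 H
  1 × F: no H
  1 × N (charge +1): no H
  1 × O: 1 H
  1 × O: no H
  1 × O (charge -1): no H
  Total hydrogens = 12.
Molecular formula: C15H12FNO3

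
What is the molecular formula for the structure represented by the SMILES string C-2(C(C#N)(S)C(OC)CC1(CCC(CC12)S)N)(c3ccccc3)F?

C18H23FN2OS2

Heavy atoms from the SMILES: 18 C, 1 F, 2 N, 1 O, 2 S.
Implicit hydrogens by atom environment:
  5 × C (aromatic): 1 H each → 5
  4 × C: 2 H each → 8
  4 × C: no H
  3 × C: 1 H each → 3
  2 × S: 1 H each → 2
  1 × C: 3 H
  1 × C (aromatic): no H
  1 × F: no H
  1 × N: 2 H
  1 × N: no H
  1 × O: no H
  Total hydrogens = 23.
Molecular formula: C18H23FN2OS2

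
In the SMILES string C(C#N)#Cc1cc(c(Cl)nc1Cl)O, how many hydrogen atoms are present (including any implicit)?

Hydrogens are implicit in SMILES; fill each atom to its normal valence:
  4 × C (aromatic): no H
  3 × C: no H
  2 × Cl: no H
  1 × C (aromatic): 1 H
  1 × N (aromatic): no H
  1 × N: no H
  1 × O: 1 H
  Total hydrogens = 2.

2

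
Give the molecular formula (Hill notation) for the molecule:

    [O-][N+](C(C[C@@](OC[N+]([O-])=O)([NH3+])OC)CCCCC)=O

Heavy atoms from the SMILES: 10 C, 3 N, 6 O.
Implicit hydrogens by atom environment:
  6 × C: 2 H each → 12
  4 × O: no H
  2 × C: 3 H each → 6
  2 × N (charge +1): no H
  2 × O (charge -1): no H
  1 × C: 1 H
  1 × C: no H
  1 × N (charge +1): 3 H
  Total hydrogens = 22.
Net charge +1.
Molecular formula: C10H22N3O6+

C10H22N3O6+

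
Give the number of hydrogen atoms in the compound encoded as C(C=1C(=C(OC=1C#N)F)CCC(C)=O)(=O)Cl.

Hydrogens are implicit in SMILES; fill each atom to its normal valence:
  4 × C (aromatic): no H
  3 × C: no H
  2 × C: 2 H each → 4
  2 × O: no H
  1 × C: 3 H
  1 × Cl: no H
  1 × F: no H
  1 × N: no H
  1 × O (aromatic): no H
  Total hydrogens = 7.

7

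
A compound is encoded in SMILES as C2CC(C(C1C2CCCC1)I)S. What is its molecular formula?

Heavy atoms from the SMILES: 10 C, 1 I, 1 S.
Implicit hydrogens by atom environment:
  6 × C: 2 H each → 12
  4 × C: 1 H each → 4
  1 × I: no H
  1 × S: 1 H
  Total hydrogens = 17.
Molecular formula: C10H17IS

C10H17IS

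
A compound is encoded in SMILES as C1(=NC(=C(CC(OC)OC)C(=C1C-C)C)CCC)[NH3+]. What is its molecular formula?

C15H27N2O2+

Heavy atoms from the SMILES: 15 C, 2 N, 2 O.
Implicit hydrogens by atom environment:
  5 × C: 3 H each → 15
  5 × C (aromatic): no H
  4 × C: 2 H each → 8
  2 × O: no H
  1 × C: 1 H
  1 × N (charge +1): 3 H
  1 × N (aromatic): no H
  Total hydrogens = 27.
Net charge +1.
Molecular formula: C15H27N2O2+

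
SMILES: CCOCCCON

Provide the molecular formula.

C5H13NO2

Heavy atoms from the SMILES: 5 C, 1 N, 2 O.
Implicit hydrogens by atom environment:
  4 × C: 2 H each → 8
  2 × O: no H
  1 × C: 3 H
  1 × N: 2 H
  Total hydrogens = 13.
Molecular formula: C5H13NO2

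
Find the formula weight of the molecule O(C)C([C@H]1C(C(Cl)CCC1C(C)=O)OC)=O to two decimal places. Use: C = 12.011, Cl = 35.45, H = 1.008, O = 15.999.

Molecular formula: C11H17ClO4.
M = 11×12.011 + 1×35.45 + 17×1.008 + 4×15.999 = 248.70 g/mol.

248.70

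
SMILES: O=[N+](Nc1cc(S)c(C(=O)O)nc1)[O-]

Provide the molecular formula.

Heavy atoms from the SMILES: 6 C, 3 N, 4 O, 1 S.
Implicit hydrogens by atom environment:
  3 × C (aromatic): no H
  2 × C (aromatic): 1 H each → 2
  2 × O: no H
  1 × C: no H
  1 × N: 1 H
  1 × N (aromatic): no H
  1 × N (charge +1): no H
  1 × O: 1 H
  1 × O (charge -1): no H
  1 × S: 1 H
  Total hydrogens = 5.
Molecular formula: C6H5N3O4S

C6H5N3O4S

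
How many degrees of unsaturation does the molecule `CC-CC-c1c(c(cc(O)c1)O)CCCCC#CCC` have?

6

Molecular formula from the SMILES: C18H26O2.
DoU = (2C + 2 + N − H − X)/2 = (2·18 + 2 + 0 − 26 − 0)/2 = 12/2 = 6.
(Structurally: 1 ring(s) + 5 π bond(s) = 6.)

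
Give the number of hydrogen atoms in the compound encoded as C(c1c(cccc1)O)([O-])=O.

5

Hydrogens are implicit in SMILES; fill each atom to its normal valence:
  4 × C (aromatic): 1 H each → 4
  2 × C (aromatic): no H
  1 × C: no H
  1 × O: 1 H
  1 × O: no H
  1 × O (charge -1): no H
  Total hydrogens = 5.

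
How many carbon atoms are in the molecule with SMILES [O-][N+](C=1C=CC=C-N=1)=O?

The symbol for carbon appears 5 times in the SMILES.

5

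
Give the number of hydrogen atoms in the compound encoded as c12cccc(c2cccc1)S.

8

Hydrogens are implicit in SMILES; fill each atom to its normal valence:
  7 × C (aromatic): 1 H each → 7
  3 × C (aromatic): no H
  1 × S: 1 H
  Total hydrogens = 8.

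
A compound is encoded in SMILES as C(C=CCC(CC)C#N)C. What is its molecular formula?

Heavy atoms from the SMILES: 9 C, 1 N.
Implicit hydrogens by atom environment:
  3 × C: 2 H each → 6
  3 × C: 1 H each → 3
  2 × C: 3 H each → 6
  1 × C: no H
  1 × N: no H
  Total hydrogens = 15.
Molecular formula: C9H15N

C9H15N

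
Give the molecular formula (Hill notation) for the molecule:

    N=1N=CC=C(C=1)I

Heavy atoms from the SMILES: 4 C, 1 I, 2 N.
Implicit hydrogens by atom environment:
  3 × C (aromatic): 1 H each → 3
  2 × N (aromatic): no H
  1 × C (aromatic): no H
  1 × I: no H
  Total hydrogens = 3.
Molecular formula: C4H3IN2

C4H3IN2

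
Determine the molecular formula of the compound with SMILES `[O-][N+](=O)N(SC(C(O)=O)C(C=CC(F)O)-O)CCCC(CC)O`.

C12H21FN2O7S

Heavy atoms from the SMILES: 12 C, 1 F, 2 N, 7 O, 1 S.
Implicit hydrogens by atom environment:
  6 × C: 1 H each → 6
  4 × C: 2 H each → 8
  4 × O: 1 H each → 4
  2 × O: no H
  1 × C: 3 H
  1 × C: no H
  1 × F: no H
  1 × N: no H
  1 × N (charge +1): no H
  1 × O (charge -1): no H
  1 × S: no H
  Total hydrogens = 21.
Molecular formula: C12H21FN2O7S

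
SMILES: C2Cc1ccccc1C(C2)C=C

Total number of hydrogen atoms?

Hydrogens are implicit in SMILES; fill each atom to its normal valence:
  4 × C: 2 H each → 8
  4 × C (aromatic): 1 H each → 4
  2 × C: 1 H each → 2
  2 × C (aromatic): no H
  Total hydrogens = 14.

14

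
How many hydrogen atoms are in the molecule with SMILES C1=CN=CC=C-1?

Hydrogens are implicit in SMILES; fill each atom to its normal valence:
  5 × C (aromatic): 1 H each → 5
  1 × N (aromatic): no H
  Total hydrogens = 5.

5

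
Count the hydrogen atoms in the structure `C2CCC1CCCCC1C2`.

Hydrogens are implicit in SMILES; fill each atom to its normal valence:
  8 × C: 2 H each → 16
  2 × C: 1 H each → 2
  Total hydrogens = 18.

18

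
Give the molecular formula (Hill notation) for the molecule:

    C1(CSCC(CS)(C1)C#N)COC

C9H15NOS2

Heavy atoms from the SMILES: 9 C, 1 N, 1 O, 2 S.
Implicit hydrogens by atom environment:
  5 × C: 2 H each → 10
  2 × C: no H
  1 × C: 3 H
  1 × C: 1 H
  1 × N: no H
  1 × O: no H
  1 × S: 1 H
  1 × S: no H
  Total hydrogens = 15.
Molecular formula: C9H15NOS2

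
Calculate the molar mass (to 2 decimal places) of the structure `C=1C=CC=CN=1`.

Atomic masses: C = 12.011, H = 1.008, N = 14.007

79.10

Molecular formula: C5H5N.
M = 5×12.011 + 5×1.008 + 1×14.007 = 79.10 g/mol.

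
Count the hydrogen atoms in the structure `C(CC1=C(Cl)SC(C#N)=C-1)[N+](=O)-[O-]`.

Hydrogens are implicit in SMILES; fill each atom to its normal valence:
  3 × C (aromatic): no H
  2 × C: 2 H each → 4
  1 × C (aromatic): 1 H
  1 × C: no H
  1 × Cl: no H
  1 × N: no H
  1 × N (charge +1): no H
  1 × O: no H
  1 × O (charge -1): no H
  1 × S (aromatic): no H
  Total hydrogens = 5.

5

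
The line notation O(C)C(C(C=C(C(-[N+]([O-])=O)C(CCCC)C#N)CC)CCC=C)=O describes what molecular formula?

C18H28N2O4

Heavy atoms from the SMILES: 18 C, 2 N, 4 O.
Implicit hydrogens by atom environment:
  7 × C: 2 H each → 14
  5 × C: 1 H each → 5
  3 × C: 3 H each → 9
  3 × C: no H
  3 × O: no H
  1 × N (charge +1): no H
  1 × N: no H
  1 × O (charge -1): no H
  Total hydrogens = 28.
Molecular formula: C18H28N2O4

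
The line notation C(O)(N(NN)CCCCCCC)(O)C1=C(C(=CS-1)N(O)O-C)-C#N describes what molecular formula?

Heavy atoms from the SMILES: 14 C, 5 N, 4 O, 1 S.
Implicit hydrogens by atom environment:
  6 × C: 2 H each → 12
  3 × C (aromatic): no H
  3 × N: no H
  3 × O: 1 H each → 3
  2 × C: 3 H each → 6
  2 × C: no H
  1 × C (aromatic): 1 H
  1 × N: 2 H
  1 × N: 1 H
  1 × O: no H
  1 × S (aromatic): no H
  Total hydrogens = 25.
Molecular formula: C14H25N5O4S

C14H25N5O4S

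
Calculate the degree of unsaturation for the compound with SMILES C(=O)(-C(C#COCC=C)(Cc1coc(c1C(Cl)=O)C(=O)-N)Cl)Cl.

Molecular formula from the SMILES: C14H10Cl3NO5.
DoU = (2C + 2 + N − H − X)/2 = (2·14 + 2 + 1 − 10 − 3)/2 = 18/2 = 9.
(Structurally: 1 ring(s) + 8 π bond(s) = 9.)

9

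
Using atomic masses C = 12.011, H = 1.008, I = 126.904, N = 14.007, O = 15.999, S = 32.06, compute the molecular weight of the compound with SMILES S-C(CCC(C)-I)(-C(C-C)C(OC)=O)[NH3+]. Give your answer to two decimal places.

Molecular formula: C10H21INO2S+.
M = 10×12.011 + 21×1.008 + 1×126.904 + 1×14.007 + 2×15.999 + 1×32.06 = 346.25 g/mol.

346.25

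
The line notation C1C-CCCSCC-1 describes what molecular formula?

C7H14S

Heavy atoms from the SMILES: 7 C, 1 S.
Implicit hydrogens by atom environment:
  7 × C: 2 H each → 14
  1 × S: no H
  Total hydrogens = 14.
Molecular formula: C7H14S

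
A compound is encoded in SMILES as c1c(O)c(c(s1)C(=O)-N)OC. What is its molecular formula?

C6H7NO3S

Heavy atoms from the SMILES: 6 C, 1 N, 3 O, 1 S.
Implicit hydrogens by atom environment:
  3 × C (aromatic): no H
  2 × O: no H
  1 × C: 3 H
  1 × C (aromatic): 1 H
  1 × C: no H
  1 × N: 2 H
  1 × O: 1 H
  1 × S (aromatic): no H
  Total hydrogens = 7.
Molecular formula: C6H7NO3S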